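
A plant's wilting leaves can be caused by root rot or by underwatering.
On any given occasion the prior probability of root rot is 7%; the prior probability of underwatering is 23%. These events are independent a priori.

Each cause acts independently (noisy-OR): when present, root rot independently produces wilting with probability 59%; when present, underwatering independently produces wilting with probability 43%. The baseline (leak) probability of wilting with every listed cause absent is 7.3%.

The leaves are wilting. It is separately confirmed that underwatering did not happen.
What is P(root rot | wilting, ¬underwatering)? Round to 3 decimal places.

Under noisy-OR, P(wilting | causes) = 1 − (1−0.073)·∏(1−qᵢ) over the active causes.
Enumerate both values of root rot and weight by the priors:
  P(wilting | ¬underwatering) = 0.073×0.93 + 0.61993×0.07
        = 0.067890 + 0.043395 = 0.111285
Keeping only the root rot-present terms gives 0.043395, so
  P(root rot | wilting, ¬underwatering) = 0.043395 / 0.111285 ≈ 0.390

P(root rot | wilting, ¬underwatering) ≈ 0.390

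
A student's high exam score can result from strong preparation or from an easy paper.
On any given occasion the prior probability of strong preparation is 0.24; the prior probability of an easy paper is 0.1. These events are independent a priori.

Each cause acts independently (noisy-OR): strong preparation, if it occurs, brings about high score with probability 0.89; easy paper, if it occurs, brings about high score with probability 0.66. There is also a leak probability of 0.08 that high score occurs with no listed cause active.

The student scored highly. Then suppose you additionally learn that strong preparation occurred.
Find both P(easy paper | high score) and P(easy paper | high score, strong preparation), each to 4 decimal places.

Under noisy-OR, P(high score | causes) = 1 − (1−0.08)·∏(1−qᵢ) over the active causes.
P(high score) = 0.08×0.76×0.9 + 0.6872×0.76×0.1 + 0.8988×0.24×0.9 + 0.965592×0.24×0.1 = 0.054720 + 0.052227 + 0.194141 + 0.023174 = 0.324262
The easy paper-present share is 0.052227 + 0.023174 = 0.075401.
So P(easy paper | high score) = 0.075401/0.324262 ≈ 0.2325.

Now condition on the additional information:
P(high score | strong preparation) = 0.8988×0.9 + 0.965592×0.1 = 0.808920 + 0.096559 = 0.905479
The easy paper-present share is 0.965592×0.1 = 0.096559.
So P(easy paper | high score, strong preparation) = 0.096559/0.905479 ≈ 0.1066.

P(easy paper | high score) ≈ 0.2325; P(easy paper | high score, strong preparation) ≈ 0.1066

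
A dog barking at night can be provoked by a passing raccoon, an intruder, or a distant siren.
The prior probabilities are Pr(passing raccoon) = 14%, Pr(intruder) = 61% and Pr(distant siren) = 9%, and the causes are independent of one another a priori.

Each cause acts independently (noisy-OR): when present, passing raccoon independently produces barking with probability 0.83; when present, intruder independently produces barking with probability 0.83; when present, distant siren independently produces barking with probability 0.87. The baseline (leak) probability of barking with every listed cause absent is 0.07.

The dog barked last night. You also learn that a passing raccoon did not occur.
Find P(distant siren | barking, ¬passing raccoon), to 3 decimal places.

P(distant siren | barking, ¬passing raccoon) ≈ 0.147

Under noisy-OR, P(barking | causes) = 1 − (1−0.07)·∏(1−qᵢ) over the active causes.
Numerator (weight on configurations with distant siren): 0.030856 + 0.053772 = 0.084628
Normalizer over all consistent configurations: 0.07·0.39·0.91 + 0.8791·0.39·0.09 + 0.8419·0.61·0.91 + 0.979447·0.61·0.09 = 0.576810
P(distant siren | barking, ¬passing raccoon) = 0.084628/0.576810 ≈ 0.147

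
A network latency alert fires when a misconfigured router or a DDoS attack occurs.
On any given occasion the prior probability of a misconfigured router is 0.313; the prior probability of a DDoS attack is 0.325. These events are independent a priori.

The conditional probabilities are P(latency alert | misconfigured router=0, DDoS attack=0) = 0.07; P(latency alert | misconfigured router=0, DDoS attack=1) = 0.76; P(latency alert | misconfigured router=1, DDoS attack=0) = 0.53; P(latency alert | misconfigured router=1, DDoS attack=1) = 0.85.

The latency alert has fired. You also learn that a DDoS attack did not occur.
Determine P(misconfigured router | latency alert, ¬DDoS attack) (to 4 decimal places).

P(misconfigured router | latency alert, ¬DDoS attack) ≈ 0.7753

Weight on misconfigured router=true, given the evidence: 0.53×0.313 = 0.165890
The normalizing constant is 0.07×0.687 + 0.53×0.313 = 0.213980
Posterior = 0.165890 / 0.213980 ≈ 0.7753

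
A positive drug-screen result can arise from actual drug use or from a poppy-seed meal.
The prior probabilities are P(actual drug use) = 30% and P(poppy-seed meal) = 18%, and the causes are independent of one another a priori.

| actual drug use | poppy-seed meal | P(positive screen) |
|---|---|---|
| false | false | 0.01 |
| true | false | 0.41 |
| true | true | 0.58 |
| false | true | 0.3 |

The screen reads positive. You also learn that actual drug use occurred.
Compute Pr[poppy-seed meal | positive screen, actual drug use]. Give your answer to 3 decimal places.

Pr[poppy-seed meal | positive screen, actual drug use] ≈ 0.237

Weight on poppy-seed meal=true, given the evidence: 0.58·0.18 = 0.104400
Denominator P(positive screen | actual drug use): 0.41·0.82 + 0.58·0.18 = 0.440600
Posterior = 0.104400 / 0.440600 ≈ 0.237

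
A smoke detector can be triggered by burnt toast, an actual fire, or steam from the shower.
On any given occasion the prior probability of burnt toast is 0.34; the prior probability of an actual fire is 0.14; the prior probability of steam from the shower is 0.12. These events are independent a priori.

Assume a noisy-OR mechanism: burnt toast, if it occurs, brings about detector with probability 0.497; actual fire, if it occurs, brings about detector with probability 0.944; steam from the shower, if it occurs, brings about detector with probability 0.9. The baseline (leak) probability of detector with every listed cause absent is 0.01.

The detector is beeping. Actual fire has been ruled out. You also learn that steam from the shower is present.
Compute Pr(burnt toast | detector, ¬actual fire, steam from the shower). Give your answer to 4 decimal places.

Under noisy-OR, P(detector | causes) = 1 − (1−0.01)·∏(1−qᵢ) over the active causes.
Numerator (weight on configurations with burnt toast): 0.950203×0.34 = 0.323069
The normalizing constant is 0.901×0.66 + 0.950203×0.34 = 0.917729
P(burnt toast | detector, ¬actual fire, steam from the shower) = 0.323069/0.917729 ≈ 0.3520

Pr(burnt toast | detector, ¬actual fire, steam from the shower) ≈ 0.3520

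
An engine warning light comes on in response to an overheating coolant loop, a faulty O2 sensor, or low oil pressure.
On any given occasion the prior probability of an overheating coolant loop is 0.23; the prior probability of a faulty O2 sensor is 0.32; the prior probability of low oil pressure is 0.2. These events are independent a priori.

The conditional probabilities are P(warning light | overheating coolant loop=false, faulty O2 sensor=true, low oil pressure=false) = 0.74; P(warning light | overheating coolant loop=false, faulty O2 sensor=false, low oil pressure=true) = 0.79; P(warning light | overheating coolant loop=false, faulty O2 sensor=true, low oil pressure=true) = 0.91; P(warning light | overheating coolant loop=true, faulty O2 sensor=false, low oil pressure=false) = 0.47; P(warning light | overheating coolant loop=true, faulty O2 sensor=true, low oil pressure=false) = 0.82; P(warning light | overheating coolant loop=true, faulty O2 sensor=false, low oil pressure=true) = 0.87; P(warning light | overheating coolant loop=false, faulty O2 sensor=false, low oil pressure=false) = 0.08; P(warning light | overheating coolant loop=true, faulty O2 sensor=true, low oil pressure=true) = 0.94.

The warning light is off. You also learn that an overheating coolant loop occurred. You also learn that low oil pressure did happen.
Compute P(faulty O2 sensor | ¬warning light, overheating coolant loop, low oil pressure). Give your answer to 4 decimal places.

P(faulty O2 sensor | ¬warning light, overheating coolant loop, low oil pressure) ≈ 0.1784

Enumerate both values of faulty O2 sensor and weight by the priors:
  P(¬warning light | overheating coolant loop, low oil pressure) = 0.13·0.68 + 0.06·0.32
        = 0.088400 + 0.019200 = 0.107600
The terms with faulty O2 sensor present sum to 0.019200, so
  P(faulty O2 sensor | ¬warning light, overheating coolant loop, low oil pressure) = 0.019200 / 0.107600 ≈ 0.1784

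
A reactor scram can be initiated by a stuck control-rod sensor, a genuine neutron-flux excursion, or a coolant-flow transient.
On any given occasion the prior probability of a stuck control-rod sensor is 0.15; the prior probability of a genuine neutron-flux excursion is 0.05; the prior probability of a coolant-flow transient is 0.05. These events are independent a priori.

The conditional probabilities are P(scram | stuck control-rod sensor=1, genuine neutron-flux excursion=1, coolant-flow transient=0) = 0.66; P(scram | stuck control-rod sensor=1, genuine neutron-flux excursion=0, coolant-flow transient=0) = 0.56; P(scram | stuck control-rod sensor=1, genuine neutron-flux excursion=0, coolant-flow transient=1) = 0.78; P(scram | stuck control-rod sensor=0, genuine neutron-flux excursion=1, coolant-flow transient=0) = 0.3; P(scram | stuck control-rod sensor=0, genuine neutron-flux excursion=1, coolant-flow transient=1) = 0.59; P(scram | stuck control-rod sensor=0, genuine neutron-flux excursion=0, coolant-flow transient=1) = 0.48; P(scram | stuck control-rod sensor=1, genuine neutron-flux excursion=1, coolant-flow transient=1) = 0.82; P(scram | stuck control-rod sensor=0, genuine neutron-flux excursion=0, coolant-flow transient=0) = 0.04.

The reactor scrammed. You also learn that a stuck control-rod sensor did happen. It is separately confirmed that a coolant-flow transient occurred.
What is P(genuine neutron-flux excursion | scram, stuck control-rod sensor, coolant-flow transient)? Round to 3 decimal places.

P(genuine neutron-flux excursion | scram, stuck control-rod sensor, coolant-flow transient) ≈ 0.052

By total probability over both values of genuine neutron-flux excursion:
  P(scram | stuck control-rod sensor, coolant-flow transient) = 0.78·0.95 + 0.82·0.05
        = 0.741000 + 0.041000 = 0.782000
Keeping only the genuine neutron-flux excursion-present terms gives 0.041000, so
  P(genuine neutron-flux excursion | scram, stuck control-rod sensor, coolant-flow transient) = 0.041000 / 0.782000 ≈ 0.052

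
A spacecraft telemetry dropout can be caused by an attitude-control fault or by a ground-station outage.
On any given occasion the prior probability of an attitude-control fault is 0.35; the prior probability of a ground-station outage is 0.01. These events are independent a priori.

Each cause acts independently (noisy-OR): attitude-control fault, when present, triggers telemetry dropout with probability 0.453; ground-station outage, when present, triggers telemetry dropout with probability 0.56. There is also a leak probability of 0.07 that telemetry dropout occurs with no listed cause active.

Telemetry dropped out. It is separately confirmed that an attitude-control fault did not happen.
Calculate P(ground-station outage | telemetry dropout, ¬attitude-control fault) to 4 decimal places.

Under noisy-OR, P(telemetry dropout | causes) = 1 − (1−0.07)·∏(1−qᵢ) over the active causes.
Sum P(telemetry dropout|·) weighted by the priors over both values of ground-station outage:
  P(telemetry dropout | ¬attitude-control fault) = 0.07·0.99 + 0.5908·0.01
        = 0.069300 + 0.005908 = 0.075208
The terms with ground-station outage present sum to 0.005908, so
  P(ground-station outage | telemetry dropout, ¬attitude-control fault) = 0.005908 / 0.075208 ≈ 0.0786

P(ground-station outage | telemetry dropout, ¬attitude-control fault) ≈ 0.0786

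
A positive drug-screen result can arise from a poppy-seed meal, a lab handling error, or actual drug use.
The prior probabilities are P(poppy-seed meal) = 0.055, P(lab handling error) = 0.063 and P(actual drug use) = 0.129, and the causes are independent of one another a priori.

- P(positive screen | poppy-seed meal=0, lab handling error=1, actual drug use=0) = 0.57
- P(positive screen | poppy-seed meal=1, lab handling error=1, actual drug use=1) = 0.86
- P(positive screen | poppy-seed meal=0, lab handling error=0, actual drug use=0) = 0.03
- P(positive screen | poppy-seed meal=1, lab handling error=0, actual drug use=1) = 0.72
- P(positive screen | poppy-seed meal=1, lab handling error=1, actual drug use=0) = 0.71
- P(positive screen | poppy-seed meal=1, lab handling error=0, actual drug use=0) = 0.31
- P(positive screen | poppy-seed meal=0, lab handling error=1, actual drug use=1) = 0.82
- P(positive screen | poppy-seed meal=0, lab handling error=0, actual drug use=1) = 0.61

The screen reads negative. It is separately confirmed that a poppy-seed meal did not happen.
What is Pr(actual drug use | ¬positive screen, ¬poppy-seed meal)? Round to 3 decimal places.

Sum P(¬positive screen|·) weighted by the priors over the 4 (lab handling error, actual drug use) configurations:
  P(¬positive screen | ¬poppy-seed meal) = 0.97·0.937·0.871 + 0.39·0.937·0.129 + 0.43·0.063·0.871 + 0.18·0.063·0.129
        = 0.791643 + 0.047140 + 0.023595 + 0.001463 = 0.863841
Configurations with actual drug use contribute 0.048603, so
  P(actual drug use | ¬positive screen, ¬poppy-seed meal) = 0.048603 / 0.863841 ≈ 0.056

Pr(actual drug use | ¬positive screen, ¬poppy-seed meal) ≈ 0.056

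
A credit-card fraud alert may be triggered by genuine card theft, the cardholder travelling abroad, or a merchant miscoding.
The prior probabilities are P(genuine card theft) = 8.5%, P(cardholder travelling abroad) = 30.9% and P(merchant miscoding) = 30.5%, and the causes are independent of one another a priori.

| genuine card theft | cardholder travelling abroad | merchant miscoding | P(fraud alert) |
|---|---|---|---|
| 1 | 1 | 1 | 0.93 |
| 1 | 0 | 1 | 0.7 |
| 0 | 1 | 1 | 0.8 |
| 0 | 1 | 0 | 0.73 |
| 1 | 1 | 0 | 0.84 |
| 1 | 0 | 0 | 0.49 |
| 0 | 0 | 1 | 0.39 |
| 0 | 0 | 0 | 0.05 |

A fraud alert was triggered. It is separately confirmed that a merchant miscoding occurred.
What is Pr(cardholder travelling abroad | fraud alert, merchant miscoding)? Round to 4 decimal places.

P(fraud alert | merchant miscoding) = 0.39×0.915×0.691 + 0.8×0.915×0.309 + 0.7×0.085×0.691 + 0.93×0.085×0.309 = 0.246583 + 0.226188 + 0.041114 + 0.024426 = 0.538311
Of this, 0.250614 comes from 0.226188 + 0.024426 (the cardholder travelling abroad=true cases).
P(cardholder travelling abroad | fraud alert, merchant miscoding) = 0.250614 / 0.538311 ≈ 0.4656

Pr(cardholder travelling abroad | fraud alert, merchant miscoding) ≈ 0.4656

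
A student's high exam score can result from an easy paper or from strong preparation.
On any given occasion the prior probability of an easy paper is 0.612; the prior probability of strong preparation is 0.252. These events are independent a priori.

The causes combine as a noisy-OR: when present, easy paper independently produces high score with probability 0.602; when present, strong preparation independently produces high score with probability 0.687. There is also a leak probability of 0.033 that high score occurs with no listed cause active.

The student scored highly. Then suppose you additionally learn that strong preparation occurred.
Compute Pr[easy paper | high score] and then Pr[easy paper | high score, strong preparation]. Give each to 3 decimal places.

Pr[easy paper | high score] ≈ 0.843; Pr[easy paper | high score, strong preparation] ≈ 0.665

Under noisy-OR, P(high score | causes) = 1 − (1−0.033)·∏(1−qᵢ) over the active causes.
By total probability over the 4 (easy paper, strong preparation) configurations:
  P(high score) = 0.033×0.388×0.748 + 0.697329×0.388×0.252 + 0.615134×0.612×0.748 + 0.879537×0.612×0.252
        = 0.009577 + 0.068182 + 0.281594 + 0.135646 = 0.494999
The terms with easy paper present sum to 0.417240, so
  P(easy paper | high score) = 0.417240 / 0.494999 ≈ 0.843

Now condition on the additional information:
P(high score | strong preparation) = 0.697329×0.388 + 0.879537×0.612 = 0.270564 + 0.538277 = 0.808841
Of this, 0.538277 comes from 0.879537×0.612 (the easy paper=true cases).
So P(easy paper | high score, strong preparation) = 0.538277/0.808841 ≈ 0.665.
The drop from 0.843 to 0.665 is the explaining-away (discounting) effect.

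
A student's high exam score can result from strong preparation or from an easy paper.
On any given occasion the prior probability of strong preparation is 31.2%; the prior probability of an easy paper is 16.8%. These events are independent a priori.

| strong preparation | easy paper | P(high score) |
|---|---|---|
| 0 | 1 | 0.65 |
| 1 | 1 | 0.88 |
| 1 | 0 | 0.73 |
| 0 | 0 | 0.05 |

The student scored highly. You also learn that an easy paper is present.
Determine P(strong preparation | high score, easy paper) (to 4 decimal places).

Enumerate both values of strong preparation and weight by the priors:
  P(high score | easy paper) = 0.65·0.688 + 0.88·0.312
        = 0.447200 + 0.274560 = 0.721760
Keeping only the strong preparation-present terms gives 0.274560, so
  P(strong preparation | high score, easy paper) = 0.274560 / 0.721760 ≈ 0.3804

P(strong preparation | high score, easy paper) ≈ 0.3804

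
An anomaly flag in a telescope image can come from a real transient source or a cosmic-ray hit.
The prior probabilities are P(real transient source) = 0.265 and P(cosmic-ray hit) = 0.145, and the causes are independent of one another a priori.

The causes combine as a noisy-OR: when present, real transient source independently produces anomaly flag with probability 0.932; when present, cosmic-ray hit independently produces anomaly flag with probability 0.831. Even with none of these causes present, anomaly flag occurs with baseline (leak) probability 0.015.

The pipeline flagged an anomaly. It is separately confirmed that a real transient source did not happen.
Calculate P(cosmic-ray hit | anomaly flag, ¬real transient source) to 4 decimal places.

Under noisy-OR, P(anomaly flag | causes) = 1 − (1−0.015)·∏(1−qᵢ) over the active causes.
Weight on cosmic-ray hit=true, given the evidence: 0.833535×0.145 = 0.120863
Denominator P(anomaly flag | ¬real transient source): 0.015×0.855 + 0.833535×0.145 = 0.133688
P(cosmic-ray hit | anomaly flag, ¬real transient source) = 0.120863/0.133688 ≈ 0.9041

P(cosmic-ray hit | anomaly flag, ¬real transient source) ≈ 0.9041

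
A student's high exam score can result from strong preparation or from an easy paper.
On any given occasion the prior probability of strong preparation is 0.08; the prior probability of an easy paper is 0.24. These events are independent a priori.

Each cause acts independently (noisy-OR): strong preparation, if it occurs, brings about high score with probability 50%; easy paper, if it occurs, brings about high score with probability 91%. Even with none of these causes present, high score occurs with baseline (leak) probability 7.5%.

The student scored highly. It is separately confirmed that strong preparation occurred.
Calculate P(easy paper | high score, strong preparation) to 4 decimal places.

P(easy paper | high score, strong preparation) ≈ 0.3602

Under noisy-OR, P(high score | causes) = 1 − (1−0.075)·∏(1−qᵢ) over the active causes.
P(high score | strong preparation) = 0.5375·0.76 + 0.958375·0.24 = 0.408500 + 0.230010 = 0.638510
Of this, 0.230010 comes from 0.958375·0.24 (the easy paper=true cases).
Hence the posterior is 0.230010/0.638510 ≈ 0.3602.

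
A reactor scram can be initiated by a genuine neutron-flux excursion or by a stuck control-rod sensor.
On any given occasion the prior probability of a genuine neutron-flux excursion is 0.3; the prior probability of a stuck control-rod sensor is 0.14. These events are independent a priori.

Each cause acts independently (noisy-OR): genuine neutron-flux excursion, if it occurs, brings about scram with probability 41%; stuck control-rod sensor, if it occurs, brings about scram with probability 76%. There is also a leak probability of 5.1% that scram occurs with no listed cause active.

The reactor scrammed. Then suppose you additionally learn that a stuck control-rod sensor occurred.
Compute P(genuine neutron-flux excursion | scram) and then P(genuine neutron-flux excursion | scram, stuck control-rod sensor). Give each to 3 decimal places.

Under noisy-OR, P(scram | causes) = 1 − (1−0.051)·∏(1−qᵢ) over the active causes.
Numerator (weight on configurations with genuine neutron-flux excursion): 0.113543 + 0.036356 = 0.149899
Normalizer over all consistent configurations: 0.051*0.7*0.86 + 0.77224*0.7*0.14 + 0.44009*0.3*0.86 + 0.865622*0.3*0.14 = 0.256281
Posterior = 0.149899 / 0.256281 ≈ 0.585

Now condition on the additional information:
For the numerator, keep only genuine neutron-flux excursion=true terms: 0.865622*0.3 = 0.259687
Denominator P(scram | stuck control-rod sensor): 0.77224*0.7 + 0.865622*0.3 = 0.800255
P(genuine neutron-flux excursion | scram, stuck control-rod sensor) = 0.259687/0.800255 ≈ 0.325

P(genuine neutron-flux excursion | scram) ≈ 0.585; P(genuine neutron-flux excursion | scram, stuck control-rod sensor) ≈ 0.325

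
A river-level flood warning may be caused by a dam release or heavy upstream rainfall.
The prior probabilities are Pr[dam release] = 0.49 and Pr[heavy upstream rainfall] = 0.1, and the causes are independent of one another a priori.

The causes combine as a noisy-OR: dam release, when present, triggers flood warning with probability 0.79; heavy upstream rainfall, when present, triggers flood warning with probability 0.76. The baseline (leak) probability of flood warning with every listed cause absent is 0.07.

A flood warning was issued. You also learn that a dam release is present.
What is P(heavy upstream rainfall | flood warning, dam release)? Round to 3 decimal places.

P(heavy upstream rainfall | flood warning, dam release) ≈ 0.116

Under noisy-OR, P(flood warning | causes) = 1 − (1−0.07)·∏(1−qᵢ) over the active causes.
P(flood warning | dam release) = 0.8047*0.9 + 0.953128*0.1 = 0.724230 + 0.095313 = 0.819543
Of this, 0.095313 comes from 0.953128*0.1 (the heavy upstream rainfall=true cases).
Hence the posterior is 0.095313/0.819543 ≈ 0.116.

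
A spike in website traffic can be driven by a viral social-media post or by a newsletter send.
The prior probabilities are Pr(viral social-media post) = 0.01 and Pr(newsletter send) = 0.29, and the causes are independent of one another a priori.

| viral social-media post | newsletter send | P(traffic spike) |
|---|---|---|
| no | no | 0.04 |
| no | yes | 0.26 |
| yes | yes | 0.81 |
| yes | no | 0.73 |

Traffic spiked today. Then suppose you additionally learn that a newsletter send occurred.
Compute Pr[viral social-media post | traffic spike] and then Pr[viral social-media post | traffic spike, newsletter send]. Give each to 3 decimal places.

Pr[viral social-media post | traffic spike] ≈ 0.068; Pr[viral social-media post | traffic spike, newsletter send] ≈ 0.031

Numerator (weight on configurations with viral social-media post): 0.005183 + 0.002349 = 0.007532
Denominator P(traffic spike): 0.04*0.99*0.71 + 0.26*0.99*0.29 + 0.73*0.01*0.71 + 0.81*0.01*0.29 = 0.110294
P(viral social-media post | traffic spike) = 0.007532/0.110294 ≈ 0.068

With the extra evidence:
For the numerator, keep only viral social-media post=true terms: 0.81·0.01 = 0.008100
Normalizer over all consistent configurations: 0.26·0.99 + 0.81·0.01 = 0.265500
Posterior = 0.008100 / 0.265500 ≈ 0.031
The drop from 0.068 to 0.031 is the explaining-away (discounting) effect.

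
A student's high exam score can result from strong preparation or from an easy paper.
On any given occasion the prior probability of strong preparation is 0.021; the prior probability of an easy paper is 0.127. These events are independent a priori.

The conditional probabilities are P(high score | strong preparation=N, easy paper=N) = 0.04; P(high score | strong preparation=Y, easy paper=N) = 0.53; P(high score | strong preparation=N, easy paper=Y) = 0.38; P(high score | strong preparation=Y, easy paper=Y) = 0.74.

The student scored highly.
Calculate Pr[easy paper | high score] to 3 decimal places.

Pr[easy paper | high score] ≈ 0.529

P(high score) = 0.04·0.979·0.873 + 0.38·0.979·0.127 + 0.53·0.021·0.873 + 0.74·0.021·0.127 = 0.034187 + 0.047247 + 0.009716 + 0.001974 = 0.093124
Of this, 0.049221 comes from 0.047247 + 0.001974 (the easy paper=true cases).
P(easy paper | high score) = 0.049221 / 0.093124 ≈ 0.529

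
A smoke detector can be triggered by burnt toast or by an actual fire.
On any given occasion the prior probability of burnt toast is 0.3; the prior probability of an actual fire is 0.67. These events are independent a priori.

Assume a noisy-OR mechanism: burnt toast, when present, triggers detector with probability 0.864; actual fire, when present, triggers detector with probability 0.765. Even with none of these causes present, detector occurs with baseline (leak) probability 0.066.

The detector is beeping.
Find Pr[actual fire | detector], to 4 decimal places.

Under noisy-OR, P(detector | causes) = 1 − (1−0.066)·∏(1−qᵢ) over the active causes.
Numerator (weight on configurations with actual fire): 0.366059 + 0.195000 = 0.561059
The normalizing constant is 0.066×0.7×0.33 + 0.78051×0.7×0.67 + 0.872976×0.3×0.33 + 0.970149×0.3×0.67 = 0.662730
Posterior = 0.561059 / 0.662730 ≈ 0.8466

Pr[actual fire | detector] ≈ 0.8466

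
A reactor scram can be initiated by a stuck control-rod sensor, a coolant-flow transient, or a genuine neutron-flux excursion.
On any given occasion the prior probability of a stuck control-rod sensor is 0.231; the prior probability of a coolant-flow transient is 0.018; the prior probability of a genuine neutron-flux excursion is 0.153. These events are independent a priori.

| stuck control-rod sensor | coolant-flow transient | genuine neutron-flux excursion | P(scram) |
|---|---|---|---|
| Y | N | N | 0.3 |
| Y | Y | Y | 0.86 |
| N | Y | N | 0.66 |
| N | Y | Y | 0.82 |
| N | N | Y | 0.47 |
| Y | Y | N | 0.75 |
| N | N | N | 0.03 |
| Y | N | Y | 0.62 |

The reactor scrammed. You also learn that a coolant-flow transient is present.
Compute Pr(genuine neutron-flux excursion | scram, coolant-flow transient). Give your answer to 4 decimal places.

P(scram | coolant-flow transient) = 0.66·0.769·0.847 + 0.82·0.769·0.153 + 0.75·0.231·0.847 + 0.86·0.231·0.153 = 0.429886 + 0.096479 + 0.146743 + 0.030395 = 0.703503
Restricting to configurations with genuine neutron-flux excursion present: 0.096479 + 0.030395 = 0.126874.
P(genuine neutron-flux excursion | scram, coolant-flow transient) = 0.126874 / 0.703503 ≈ 0.1803

Pr(genuine neutron-flux excursion | scram, coolant-flow transient) ≈ 0.1803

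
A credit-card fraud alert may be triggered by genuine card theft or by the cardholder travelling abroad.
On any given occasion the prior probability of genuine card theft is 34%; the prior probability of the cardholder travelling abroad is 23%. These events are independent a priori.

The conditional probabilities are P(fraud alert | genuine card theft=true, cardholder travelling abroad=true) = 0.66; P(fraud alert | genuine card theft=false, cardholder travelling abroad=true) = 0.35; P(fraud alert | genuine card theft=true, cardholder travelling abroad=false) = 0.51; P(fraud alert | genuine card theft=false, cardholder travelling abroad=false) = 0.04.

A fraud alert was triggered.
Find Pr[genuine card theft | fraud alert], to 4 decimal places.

P(fraud alert) = 0.04·0.66·0.77 + 0.35·0.66·0.23 + 0.51·0.34·0.77 + 0.66·0.34·0.23 = 0.020328 + 0.053130 + 0.133518 + 0.051612 = 0.258588
Restricting to configurations with genuine card theft present: 0.133518 + 0.051612 = 0.185130.
Hence the posterior is 0.185130/0.258588 ≈ 0.7159.

Pr[genuine card theft | fraud alert] ≈ 0.7159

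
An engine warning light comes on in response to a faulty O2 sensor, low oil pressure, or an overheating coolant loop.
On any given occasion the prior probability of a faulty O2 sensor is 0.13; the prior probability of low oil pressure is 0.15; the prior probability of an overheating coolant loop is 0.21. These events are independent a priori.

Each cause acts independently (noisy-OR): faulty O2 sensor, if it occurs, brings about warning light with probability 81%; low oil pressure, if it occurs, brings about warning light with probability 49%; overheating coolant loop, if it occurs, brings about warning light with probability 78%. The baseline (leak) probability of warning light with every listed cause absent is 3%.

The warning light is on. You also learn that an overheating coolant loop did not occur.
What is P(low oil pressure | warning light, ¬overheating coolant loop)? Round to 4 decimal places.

Under noisy-OR, P(warning light | causes) = 1 − (1−0.03)·∏(1−qᵢ) over the active causes.
For the numerator, keep only low oil pressure=true terms: 0.065942 + 0.017667 = 0.083609
Denominator P(warning light | ¬overheating coolant loop): 0.03·0.87·0.85 + 0.5053·0.87·0.15 + 0.8157·0.13·0.85 + 0.906007·0.13·0.15 = 0.195929
P(low oil pressure | warning light, ¬overheating coolant loop) = 0.083609/0.195929 ≈ 0.4267

P(low oil pressure | warning light, ¬overheating coolant loop) ≈ 0.4267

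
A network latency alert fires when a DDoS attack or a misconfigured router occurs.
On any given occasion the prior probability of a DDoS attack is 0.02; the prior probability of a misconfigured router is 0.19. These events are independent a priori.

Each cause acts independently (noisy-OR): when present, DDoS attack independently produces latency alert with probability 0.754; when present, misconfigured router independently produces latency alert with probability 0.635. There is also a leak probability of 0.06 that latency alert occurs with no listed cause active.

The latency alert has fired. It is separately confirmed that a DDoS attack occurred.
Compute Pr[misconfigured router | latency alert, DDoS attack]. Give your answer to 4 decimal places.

Pr[misconfigured router | latency alert, DDoS attack] ≈ 0.2184

Under noisy-OR, P(latency alert | causes) = 1 − (1−0.06)·∏(1−qᵢ) over the active causes.
P(latency alert | DDoS attack) = 0.76876×0.81 + 0.915597×0.19 = 0.622696 + 0.173963 = 0.796659
The misconfigured router-present share is 0.915597×0.19 = 0.173963.
P(misconfigured router | latency alert, DDoS attack) = 0.173963 / 0.796659 ≈ 0.2184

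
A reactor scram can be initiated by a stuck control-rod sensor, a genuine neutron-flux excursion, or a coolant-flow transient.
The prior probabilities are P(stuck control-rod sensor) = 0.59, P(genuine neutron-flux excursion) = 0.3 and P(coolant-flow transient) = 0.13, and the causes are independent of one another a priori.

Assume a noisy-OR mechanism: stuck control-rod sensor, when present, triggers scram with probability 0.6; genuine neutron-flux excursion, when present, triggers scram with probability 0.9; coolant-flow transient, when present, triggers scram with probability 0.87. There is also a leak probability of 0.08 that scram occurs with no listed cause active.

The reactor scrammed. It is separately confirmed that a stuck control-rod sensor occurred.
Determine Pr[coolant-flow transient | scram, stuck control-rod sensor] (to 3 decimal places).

Pr[coolant-flow transient | scram, stuck control-rod sensor] ≈ 0.165

Under noisy-OR, P(scram | causes) = 1 − (1−0.08)·∏(1−qᵢ) over the active causes.
P(scram | stuck control-rod sensor) = 0.632*0.7*0.87 + 0.95216*0.7*0.13 + 0.9632*0.3*0.87 + 0.995216*0.3*0.13 = 0.384888 + 0.086647 + 0.251395 + 0.038813 = 0.761743
Of this, 0.125460 comes from 0.086647 + 0.038813 (the coolant-flow transient=true cases).
So P(coolant-flow transient | scram, stuck control-rod sensor) = 0.125460/0.761743 ≈ 0.165.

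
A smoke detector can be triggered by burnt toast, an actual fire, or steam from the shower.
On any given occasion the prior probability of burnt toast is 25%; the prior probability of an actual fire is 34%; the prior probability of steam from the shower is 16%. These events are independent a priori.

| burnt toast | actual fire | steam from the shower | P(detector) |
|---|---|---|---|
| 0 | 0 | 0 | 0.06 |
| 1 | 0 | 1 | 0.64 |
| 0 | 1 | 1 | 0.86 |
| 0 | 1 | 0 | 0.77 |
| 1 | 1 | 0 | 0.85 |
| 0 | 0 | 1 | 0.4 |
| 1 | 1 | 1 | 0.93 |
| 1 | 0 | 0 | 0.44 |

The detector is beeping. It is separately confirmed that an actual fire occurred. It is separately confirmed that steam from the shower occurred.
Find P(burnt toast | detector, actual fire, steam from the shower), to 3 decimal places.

By total probability over both values of burnt toast:
  P(detector | actual fire, steam from the shower) = 0.86·0.75 + 0.93·0.25
        = 0.645000 + 0.232500 = 0.877500
Configurations with burnt toast contribute 0.232500, so
  P(burnt toast | detector, actual fire, steam from the shower) = 0.232500 / 0.877500 ≈ 0.265

P(burnt toast | detector, actual fire, steam from the shower) ≈ 0.265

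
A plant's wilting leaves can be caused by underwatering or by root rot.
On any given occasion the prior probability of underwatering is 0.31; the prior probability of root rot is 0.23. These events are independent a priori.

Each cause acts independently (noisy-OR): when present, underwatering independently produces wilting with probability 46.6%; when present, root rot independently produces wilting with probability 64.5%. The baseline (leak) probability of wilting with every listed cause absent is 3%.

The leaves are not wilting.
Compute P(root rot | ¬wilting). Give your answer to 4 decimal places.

Under noisy-OR, P(wilting | causes) = 1 − (1−0.03)·∏(1−qᵢ) over the active causes.
Sum P(¬wilting|·) weighted by the priors over the 4 (underwatering, root rot) configurations:
  P(¬wilting) = 0.97*0.69*0.77 + 0.34435*0.69*0.23 + 0.51798*0.31*0.77 + 0.183883*0.31*0.23
        = 0.515361 + 0.054648 + 0.123642 + 0.013111 = 0.706762
The terms with root rot present sum to 0.067759, so
  P(root rot | ¬wilting) = 0.067759 / 0.706762 ≈ 0.0959

P(root rot | ¬wilting) ≈ 0.0959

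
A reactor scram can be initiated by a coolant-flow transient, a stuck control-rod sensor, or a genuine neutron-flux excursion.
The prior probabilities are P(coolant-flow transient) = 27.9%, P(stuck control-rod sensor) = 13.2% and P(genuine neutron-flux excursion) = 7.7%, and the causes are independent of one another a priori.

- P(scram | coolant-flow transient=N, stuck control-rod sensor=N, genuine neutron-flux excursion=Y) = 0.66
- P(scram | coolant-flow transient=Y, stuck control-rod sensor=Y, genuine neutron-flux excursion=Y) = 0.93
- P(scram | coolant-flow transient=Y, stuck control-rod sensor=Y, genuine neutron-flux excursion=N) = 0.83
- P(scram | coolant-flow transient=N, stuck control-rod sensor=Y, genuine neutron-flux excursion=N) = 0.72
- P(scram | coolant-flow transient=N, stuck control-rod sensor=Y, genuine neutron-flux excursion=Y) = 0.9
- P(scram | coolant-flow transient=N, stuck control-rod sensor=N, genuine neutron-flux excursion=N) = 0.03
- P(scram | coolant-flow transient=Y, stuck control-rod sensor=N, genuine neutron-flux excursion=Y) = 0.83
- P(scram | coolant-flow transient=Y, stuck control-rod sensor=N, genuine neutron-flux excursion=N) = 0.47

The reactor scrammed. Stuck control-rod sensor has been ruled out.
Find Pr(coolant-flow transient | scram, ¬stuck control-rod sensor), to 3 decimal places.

Pr(coolant-flow transient | scram, ¬stuck control-rod sensor) ≈ 0.710

P(scram | ¬stuck control-rod sensor) = 0.03×0.721×0.923 + 0.66×0.721×0.077 + 0.47×0.279×0.923 + 0.83×0.279×0.077 = 0.019964 + 0.036641 + 0.121033 + 0.017831 = 0.195469
Of this, 0.138864 comes from 0.121033 + 0.017831 (the coolant-flow transient=true cases).
So P(coolant-flow transient | scram, ¬stuck control-rod sensor) = 0.138864/0.195469 ≈ 0.710.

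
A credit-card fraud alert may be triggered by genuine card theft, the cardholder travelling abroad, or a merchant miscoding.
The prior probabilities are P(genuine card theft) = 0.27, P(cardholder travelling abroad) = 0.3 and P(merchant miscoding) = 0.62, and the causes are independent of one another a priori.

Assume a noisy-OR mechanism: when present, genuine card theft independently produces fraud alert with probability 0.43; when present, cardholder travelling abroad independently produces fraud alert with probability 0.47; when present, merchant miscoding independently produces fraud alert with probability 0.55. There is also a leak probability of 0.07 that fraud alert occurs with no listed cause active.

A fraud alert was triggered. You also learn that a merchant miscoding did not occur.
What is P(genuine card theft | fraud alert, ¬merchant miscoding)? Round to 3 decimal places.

Under noisy-OR, P(fraud alert | causes) = 1 − (1−0.07)·∏(1−qᵢ) over the active causes.
P(fraud alert | ¬merchant miscoding) = 0.07·0.73·0.7 + 0.5071·0.73·0.3 + 0.4699·0.27·0.7 + 0.719047·0.27·0.3 = 0.035770 + 0.111055 + 0.088811 + 0.058243 = 0.293879
Of this, 0.147054 comes from 0.088811 + 0.058243 (the genuine card theft=true cases).
P(genuine card theft | fraud alert, ¬merchant miscoding) = 0.147054 / 0.293879 ≈ 0.500

P(genuine card theft | fraud alert, ¬merchant miscoding) ≈ 0.500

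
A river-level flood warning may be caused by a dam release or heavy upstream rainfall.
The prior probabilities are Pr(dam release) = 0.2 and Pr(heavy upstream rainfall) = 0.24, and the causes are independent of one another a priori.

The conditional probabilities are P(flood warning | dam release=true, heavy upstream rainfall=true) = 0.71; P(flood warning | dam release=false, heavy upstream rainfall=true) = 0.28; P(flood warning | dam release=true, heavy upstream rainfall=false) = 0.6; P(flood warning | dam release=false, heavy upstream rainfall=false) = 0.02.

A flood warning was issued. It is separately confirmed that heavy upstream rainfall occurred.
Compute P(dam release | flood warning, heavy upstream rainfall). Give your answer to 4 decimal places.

Weight on dam release=true, given the evidence: 0.71·0.2 = 0.142000
Denominator P(flood warning | heavy upstream rainfall): 0.28·0.8 + 0.71·0.2 = 0.366000
Posterior = 0.142000 / 0.366000 ≈ 0.3880

P(dam release | flood warning, heavy upstream rainfall) ≈ 0.3880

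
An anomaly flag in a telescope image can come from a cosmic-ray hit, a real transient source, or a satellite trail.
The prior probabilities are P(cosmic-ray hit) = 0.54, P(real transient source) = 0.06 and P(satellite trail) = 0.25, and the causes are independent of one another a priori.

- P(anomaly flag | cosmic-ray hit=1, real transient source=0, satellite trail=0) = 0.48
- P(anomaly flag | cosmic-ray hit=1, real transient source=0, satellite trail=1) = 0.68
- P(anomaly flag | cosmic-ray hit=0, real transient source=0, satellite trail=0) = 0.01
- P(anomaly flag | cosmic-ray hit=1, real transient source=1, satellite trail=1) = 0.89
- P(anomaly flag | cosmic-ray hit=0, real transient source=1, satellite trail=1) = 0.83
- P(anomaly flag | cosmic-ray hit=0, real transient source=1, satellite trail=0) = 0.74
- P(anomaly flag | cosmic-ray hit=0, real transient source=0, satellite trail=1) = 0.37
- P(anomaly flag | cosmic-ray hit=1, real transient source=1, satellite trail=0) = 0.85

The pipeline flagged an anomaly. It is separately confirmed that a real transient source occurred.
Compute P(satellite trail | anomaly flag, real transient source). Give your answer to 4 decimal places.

By total probability over the 4 (cosmic-ray hit, satellite trail) configurations:
  P(anomaly flag | real transient source) = 0.74×0.46×0.75 + 0.83×0.46×0.25 + 0.85×0.54×0.75 + 0.89×0.54×0.25
        = 0.255300 + 0.095450 + 0.344250 + 0.120150 = 0.815150
Configurations with satellite trail contribute 0.215600, so
  P(satellite trail | anomaly flag, real transient source) = 0.215600 / 0.815150 ≈ 0.2645

P(satellite trail | anomaly flag, real transient source) ≈ 0.2645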